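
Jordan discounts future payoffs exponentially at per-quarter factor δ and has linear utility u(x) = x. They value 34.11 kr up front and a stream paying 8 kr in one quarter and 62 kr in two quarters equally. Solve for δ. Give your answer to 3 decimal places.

δ ≈ 0.680

The stream is worth 8δ + 62δ² today, so 8δ + 62δ² = 34.11.
So 62δ² + 8δ − 34.11 = 0.
By the quadratic formula (taking the positive root), δ = (−8 + √8523.28) / 124 ≈ 0.680.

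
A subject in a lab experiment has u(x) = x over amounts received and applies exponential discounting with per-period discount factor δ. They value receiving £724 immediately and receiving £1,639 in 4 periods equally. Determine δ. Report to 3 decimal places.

δ ≈ 0.815

Indifference means u(724) = δ^4 · u(1639), so δ^4 = u(724)/u(1639).
With u(x) = x: δ^4 = 724/1639 = 0.44173.
Taking the 4th root: δ = 0.44173^(1/4) ≈ 0.815.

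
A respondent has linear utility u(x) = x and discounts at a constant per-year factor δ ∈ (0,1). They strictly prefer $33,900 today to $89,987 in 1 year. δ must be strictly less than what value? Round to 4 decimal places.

δ < 0.3767

Comparing present values: 33900 > δ·89987.
So δ < 33900/89987 = 0.37672.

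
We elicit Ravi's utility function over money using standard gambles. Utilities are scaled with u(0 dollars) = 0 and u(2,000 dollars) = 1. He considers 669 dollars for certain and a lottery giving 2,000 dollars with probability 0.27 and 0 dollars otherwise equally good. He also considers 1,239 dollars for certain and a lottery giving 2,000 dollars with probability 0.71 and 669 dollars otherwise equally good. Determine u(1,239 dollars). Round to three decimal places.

The first gamble pins u(669 dollars): it must equal 0.27·1 + 0.73·0 = 0.27.
Then u(1,239 dollars) = 0.71·u(2,000 dollars) + 0.29·u(669 dollars) = 0.71·1.00 + 0.29·0.27 = 0.7883.

0.788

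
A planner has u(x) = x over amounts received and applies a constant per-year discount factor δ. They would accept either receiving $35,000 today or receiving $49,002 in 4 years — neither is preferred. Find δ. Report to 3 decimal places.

δ ≈ 0.919

The payoff in 4 years is discounted by δ^4, so u(35000) = δ^4·u(49002) and δ^4 = u(35000)/u(49002).
With u(x) = x: δ^4 = 35000/49002 = 0.71426.
Taking the 4th root: δ = 0.71426^(1/4) ≈ 0.919.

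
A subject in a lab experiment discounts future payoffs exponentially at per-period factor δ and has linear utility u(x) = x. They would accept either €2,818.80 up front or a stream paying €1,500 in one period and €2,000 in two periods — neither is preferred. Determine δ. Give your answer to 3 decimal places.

Present value of the stream is 1500·δ + 2000·δ². Indifference gives 1500δ + 2000δ² = 2818.80.
Rearranged: 2000δ² + 1500δ − 2818.80 = 0.
The positive root is δ = [−1500 + √(1500² + 4·2000·2818.80)] / (2·2000) = (−1500 + 4980.000)/4000 ≈ 0.870.

δ ≈ 0.870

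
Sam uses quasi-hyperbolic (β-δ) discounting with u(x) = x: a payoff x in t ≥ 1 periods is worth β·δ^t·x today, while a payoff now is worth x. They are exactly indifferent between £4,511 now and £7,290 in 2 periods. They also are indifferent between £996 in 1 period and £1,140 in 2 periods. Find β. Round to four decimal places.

β ≈ 0.8107

The second indifference involves only future payoffs, so β cancels: β·δ^1·996 = β·δ^2·1140, giving δ = 996/1140 = 0.87368.
Now use the now-vs-future pair: 4511 = β·δ^2·7290 gives β = 4511/(0.76332·7290) ≈ 0.8107.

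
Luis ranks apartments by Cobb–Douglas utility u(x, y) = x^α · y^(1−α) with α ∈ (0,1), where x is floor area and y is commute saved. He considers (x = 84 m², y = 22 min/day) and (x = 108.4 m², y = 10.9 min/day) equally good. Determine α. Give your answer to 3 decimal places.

The Cobb–Douglas utilities coincide, so 84^α·22^(1−α) = 108.4^α·10.9^(1−α).
Taking logs: α·ln 84 + (1−α)·ln 22 = α·ln 108.4 + (1−α)·ln 10.9, i.e. α·-0.255011 = (1−α)·-0.702280.
Thus α·(-0.957291) = -0.702280, so α = -0.702280/-0.957291 ≈ 0.734.

α ≈ 0.734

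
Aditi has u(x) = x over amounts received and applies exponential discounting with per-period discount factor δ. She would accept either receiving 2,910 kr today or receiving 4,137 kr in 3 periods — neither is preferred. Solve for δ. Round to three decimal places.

The payoff in 3 periods is discounted by δ^3, so u(2910) = δ^3·u(4137) and δ^3 = u(2910)/u(4137).
With u(x) = x: δ^3 = 2910/4137 = 0.70341.
Hence δ = (0.70341)^(1/3) = 0.88934.

δ ≈ 0.889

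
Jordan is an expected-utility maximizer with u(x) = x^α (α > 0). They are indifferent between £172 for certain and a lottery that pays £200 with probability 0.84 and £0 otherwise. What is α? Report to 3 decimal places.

EU(lottery) = 0.84·200^α + 0.16·0 = 0.84·200^α.
Equating: 172^α = 0.84·200^α, i.e. 0.8600^α = 0.84.
α = ln(0.84) / ln(172/200) = -0.174353/-0.150823 ≈ 1.156.

α ≈ 1.156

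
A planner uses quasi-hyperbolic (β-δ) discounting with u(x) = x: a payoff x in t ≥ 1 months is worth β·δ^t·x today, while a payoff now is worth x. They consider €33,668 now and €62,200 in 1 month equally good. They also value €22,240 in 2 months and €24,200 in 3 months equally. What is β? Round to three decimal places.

β ≈ 0.589

The second indifference involves only future payoffs, so β cancels: β·δ^2·22240 = β·δ^3·24200, giving δ = 22240/24200 = 0.91901.
Now use the now-vs-future pair: 33668 = β·δ·62200 gives β = 33668/(0.91901·62200) ≈ 0.589.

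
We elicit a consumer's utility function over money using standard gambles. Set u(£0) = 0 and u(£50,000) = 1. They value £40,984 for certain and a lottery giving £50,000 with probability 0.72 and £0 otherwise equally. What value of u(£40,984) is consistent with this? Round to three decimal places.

0.720

u(£40,984) equals the lottery's expected utility: 0.72·1 + 0.28·0 = 0.72.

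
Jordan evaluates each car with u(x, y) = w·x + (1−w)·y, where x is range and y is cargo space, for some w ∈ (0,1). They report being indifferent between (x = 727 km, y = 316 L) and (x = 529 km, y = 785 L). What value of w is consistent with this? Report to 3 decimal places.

Indifference: w·727 + (1−w)·316 = w·529 + (1−w)·785.
w·(727−529) = (1−w)·(785−316), i.e. w·198 = (1−w)·469.
Hence w = 469/(198+469) = 469/667 = 0.703.

w = 0.703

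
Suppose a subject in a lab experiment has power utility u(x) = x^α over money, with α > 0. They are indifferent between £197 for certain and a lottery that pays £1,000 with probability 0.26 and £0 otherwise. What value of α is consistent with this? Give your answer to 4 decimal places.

Since u(0) = 0, the lottery's EU is 0.26·1000^α.
Indifference: 197^α = 0.26·1000^α, so (197/1000)^α = 0.26.
Taking logs: α·ln(197/1000) = ln(0.26), so α = -1.3470736 / -1.6245516 ≈ 0.8292.

α ≈ 0.8292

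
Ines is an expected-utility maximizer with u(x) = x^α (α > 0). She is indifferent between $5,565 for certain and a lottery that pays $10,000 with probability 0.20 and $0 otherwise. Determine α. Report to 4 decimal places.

α ≈ 2.7461

Since u(0) = 0, the lottery's EU is 0.20·10000^α.
Setting u(5565) equal to that: 5565^α = 0.20·10000^α ⇒ (5565/10000)^α = 0.20.
α = ln(0.20) / ln(5565/10000) = -1.6094379/-0.5860881 ≈ 2.7461.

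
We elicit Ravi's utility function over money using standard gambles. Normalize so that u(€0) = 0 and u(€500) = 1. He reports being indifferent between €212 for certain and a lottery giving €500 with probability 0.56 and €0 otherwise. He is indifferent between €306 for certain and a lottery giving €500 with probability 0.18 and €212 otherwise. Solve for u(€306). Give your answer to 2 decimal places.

0.64

From the first indifference, u(€212) = 0.56·u(€500) + 0.44·u(€0) = 0.56·1 + 0.44·0 = 0.56.
Then u(€306) = 0.18·u(€500) + 0.82·u(€212) = 0.18·1.00 + 0.82·0.56 = 0.6392.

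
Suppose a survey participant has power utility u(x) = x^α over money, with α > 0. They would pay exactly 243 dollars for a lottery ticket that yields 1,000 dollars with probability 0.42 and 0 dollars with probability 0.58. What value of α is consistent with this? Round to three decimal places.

Since u(0) = 0, the lottery's EU is 0.42·1000^α.
Equating: 243^α = 0.42·1000^α, i.e. 0.2430^α = 0.42.
Taking logs: α·ln(243/1000) = ln(0.42), so α = -0.867501 / -1.414694 ≈ 0.613.

α ≈ 0.613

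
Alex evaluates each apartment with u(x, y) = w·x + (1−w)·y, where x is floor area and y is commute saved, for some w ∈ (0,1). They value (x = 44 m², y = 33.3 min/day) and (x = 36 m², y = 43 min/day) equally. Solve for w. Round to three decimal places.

Indifference: w·44 + (1−w)·33.3 = w·36 + (1−w)·43.
Rearranging, 8·w − 9.7·(1−w) = 0.
Hence w = 9.7/(8+9.7) = 9.7/17.7 = 0.548.

w = 0.548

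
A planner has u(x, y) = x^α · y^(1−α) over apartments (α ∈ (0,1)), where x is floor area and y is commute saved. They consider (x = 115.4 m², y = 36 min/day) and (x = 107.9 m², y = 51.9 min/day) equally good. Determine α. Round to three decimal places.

Indifference: 115.4^α · 36^(1−α) = 107.9^α · 51.9^(1−α).
Rearrange to (115.4/107.9)^α = (51.9/36)^(1−α) and take logs: α·0.067199 = (1−α)·0.365800.
Thus α·(0.432999) = 0.365800, so α = 0.365800/0.432999 ≈ 0.845.

α ≈ 0.845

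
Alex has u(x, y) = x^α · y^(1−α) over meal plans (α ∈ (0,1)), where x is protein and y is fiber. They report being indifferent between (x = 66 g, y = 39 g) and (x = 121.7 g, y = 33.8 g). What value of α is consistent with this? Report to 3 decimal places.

Set the two utilities equal: 66^α·39^(1−α) = 121.7^α·33.8^(1−α).
(66/121.7)^α = (33.8/39)^(1−α); take logs: α·ln(66/121.7) = (1−α)·ln(33.8/39), i.e. α·-0.611904 = (1−α)·-0.143101.
Thus α·(-0.755005) = -0.143101, so α = -0.143101/-0.755005 ≈ 0.190.

α ≈ 0.190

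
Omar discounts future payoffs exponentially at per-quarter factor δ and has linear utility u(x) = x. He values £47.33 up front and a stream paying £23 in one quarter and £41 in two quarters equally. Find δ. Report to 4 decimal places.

δ ≈ 0.8299

Present value of the stream is 23·δ + 41·δ². Indifference gives 23δ + 41δ² = 47.33.
That is, 41δ² + 23δ − 47.33 = 0, a quadratic in δ.
δ = (−23 + √(23² + 4·41·47.33)) / (2·41) = (−23 + √8291.12) / 82 ≈ 0.8299.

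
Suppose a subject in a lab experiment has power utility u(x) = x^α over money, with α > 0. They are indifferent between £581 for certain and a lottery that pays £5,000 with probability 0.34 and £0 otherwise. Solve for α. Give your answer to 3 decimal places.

α ≈ 0.501

Since u(0) = 0, the lottery's EU is 0.34·5000^α.
Indifference: 581^α = 0.34·5000^α, so (581/5000)^α = 0.34.
α = ln(0.34) / ln(581/5000) = -1.078810/-2.152442 ≈ 0.501.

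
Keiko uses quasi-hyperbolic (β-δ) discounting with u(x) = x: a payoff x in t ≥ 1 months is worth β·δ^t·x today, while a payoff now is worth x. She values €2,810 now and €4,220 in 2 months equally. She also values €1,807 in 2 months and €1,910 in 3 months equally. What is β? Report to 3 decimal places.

From the later pair, β·δ^2·1807 = β·δ^3·1910; dividing through, δ = 1807/1910 = 0.94607.
Substituting δ into 2810 = β·δ^2·4220: β = 2810/(3777.131) ≈ 0.744.

β ≈ 0.744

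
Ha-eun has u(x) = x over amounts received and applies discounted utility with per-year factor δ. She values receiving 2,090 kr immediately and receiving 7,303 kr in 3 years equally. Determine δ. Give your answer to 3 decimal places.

δ ≈ 0.659

The payoff in 3 years is discounted by δ^3, so u(2090) = δ^3·u(7303) and δ^3 = u(2090)/u(7303).
With u(x) = x: δ^3 = 2090/7303 = 0.28618.
Taking the cube root: δ = 0.28618^(1/3) ≈ 0.659.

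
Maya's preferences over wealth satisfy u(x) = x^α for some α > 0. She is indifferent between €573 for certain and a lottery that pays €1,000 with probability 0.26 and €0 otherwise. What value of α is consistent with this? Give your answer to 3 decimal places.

α ≈ 2.419

Since u(0) = 0, the lottery's EU is 0.26·1000^α.
Equating: 573^α = 0.26·1000^α, i.e. 0.5730^α = 0.26.
α = ln(0.26) / ln(573/1000) = -1.347074/-0.556870 ≈ 2.419.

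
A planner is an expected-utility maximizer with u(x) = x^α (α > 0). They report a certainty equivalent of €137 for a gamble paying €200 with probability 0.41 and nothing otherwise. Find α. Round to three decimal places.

α ≈ 2.357

Since u(0) = 0, the lottery's EU is 0.41·200^α.
Equating: 137^α = 0.41·200^α, i.e. 0.6850^α = 0.41.
α = ln(0.41) / ln(137/200) = -0.891598/-0.378336 ≈ 2.357.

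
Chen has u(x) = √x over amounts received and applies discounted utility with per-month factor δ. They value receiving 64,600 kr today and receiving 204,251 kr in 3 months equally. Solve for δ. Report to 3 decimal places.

Equating discounted utilities: u(64600) = δ^3·u(204251) ⇒ δ^3 = u(64600)/u(204251).
Since u(x) = √x, δ^3 = √(64600/204251) = 0.56239.
Hence δ = (0.56239)^(1/3) = 0.82543.

δ ≈ 0.825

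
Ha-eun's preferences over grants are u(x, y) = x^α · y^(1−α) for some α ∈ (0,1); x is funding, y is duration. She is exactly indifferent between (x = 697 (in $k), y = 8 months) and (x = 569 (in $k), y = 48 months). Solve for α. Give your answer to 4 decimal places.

α ≈ 0.8983

The Cobb–Douglas utilities coincide, so 697^α·8^(1−α) = 569^α·48^(1−α).
Rearrange to (697/569)^α = (48/8)^(1−α) and take logs: α·0.2029050 = (1−α)·1.7917595.
With A = 0.2029050 and B = 1.7917595: α·A = (1−α)·B, so α = B/(A+B) = 1.7917595/1.9946645 ≈ 0.8983.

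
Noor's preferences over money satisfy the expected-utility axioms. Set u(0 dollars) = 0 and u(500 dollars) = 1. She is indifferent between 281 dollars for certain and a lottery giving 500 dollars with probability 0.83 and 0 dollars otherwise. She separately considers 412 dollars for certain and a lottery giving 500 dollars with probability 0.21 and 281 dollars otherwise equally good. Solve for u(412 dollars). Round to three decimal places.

First, u(281 dollars) = 0.83·u(500 dollars) + 0.17·u(0 dollars) = 0.83.
Chaining: u(412 dollars) = 0.21·1.00 + 0.79·0.83 = 0.8657.

0.866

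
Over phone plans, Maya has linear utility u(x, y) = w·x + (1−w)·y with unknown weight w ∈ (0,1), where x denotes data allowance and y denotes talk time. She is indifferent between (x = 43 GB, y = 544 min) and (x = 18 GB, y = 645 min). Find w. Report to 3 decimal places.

w = 0.802

u(43,544) = u(18,645) means w·43 + (1−w)·544 = w·18 + (1−w)·645.
w·(43−18) = (1−w)·(645−544), i.e. w·25 = (1−w)·101.
So w/(1−w) = 101/25 = 4.0400, giving w = 101/(25+101) = 0.802.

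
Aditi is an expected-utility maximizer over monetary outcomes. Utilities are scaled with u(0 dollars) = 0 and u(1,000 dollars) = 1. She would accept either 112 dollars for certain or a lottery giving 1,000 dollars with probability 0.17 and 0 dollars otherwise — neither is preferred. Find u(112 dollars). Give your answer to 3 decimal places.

By the standard-gamble method, u(112 dollars) is just the indifference probability on the best outcome: 0.17.

0.170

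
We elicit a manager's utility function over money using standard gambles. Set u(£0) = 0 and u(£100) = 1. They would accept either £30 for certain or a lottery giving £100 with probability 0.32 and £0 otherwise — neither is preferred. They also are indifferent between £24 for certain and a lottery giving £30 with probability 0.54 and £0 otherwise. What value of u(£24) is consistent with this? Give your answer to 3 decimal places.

From the first indifference, u(£30) = 0.32·u(£100) + 0.68·u(£0) = 0.32·1 + 0.68·0 = 0.32.
The second indifference gives u(£24) = 0.54·u(£30) + 0.46·u(£0) = 0.54·0.32 + 0.46·0.00 = 0.1728.

0.173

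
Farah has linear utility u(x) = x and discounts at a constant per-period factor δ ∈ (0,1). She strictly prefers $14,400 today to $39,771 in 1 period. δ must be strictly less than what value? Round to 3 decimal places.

δ < 0.362

Under u(x) = x this choice says 14400 > δ·39771.
Dividing through by 39771 gives δ < 0.36207.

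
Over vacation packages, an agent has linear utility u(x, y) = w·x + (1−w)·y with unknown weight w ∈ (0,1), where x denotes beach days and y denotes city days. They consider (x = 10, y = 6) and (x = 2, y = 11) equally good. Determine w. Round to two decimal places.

w = 0.38

Equating utilities: w·10 + (1−w)·6 = w·2 + (1−w)·11.
Rearranging, 8·w − 5·(1−w) = 0.
The marginal rate of substitution is 5/8, so w = 5/(8+5) = 0.38.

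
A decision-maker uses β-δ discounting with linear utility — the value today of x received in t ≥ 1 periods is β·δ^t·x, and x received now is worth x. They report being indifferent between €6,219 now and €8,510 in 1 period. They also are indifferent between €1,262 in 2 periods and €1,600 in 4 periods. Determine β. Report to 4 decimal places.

β ≈ 0.8229

Both payoffs in the second observation are in the future, so β drops out: δ^2·1262 = δ^4·1600 ⇒ δ^2 = 1262/1600 = 0.78875, so δ = 0.88812.
Now use the now-vs-future pair: 6219 = β·δ·8510 gives β = 6219/(0.88812·8510) ≈ 0.8229.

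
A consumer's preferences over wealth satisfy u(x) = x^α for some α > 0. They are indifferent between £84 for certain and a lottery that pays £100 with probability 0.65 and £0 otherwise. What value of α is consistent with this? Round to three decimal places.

Since u(0) = 0, the lottery's EU is 0.65·100^α.
Setting u(84) equal to that: 84^α = 0.65·100^α ⇒ (84/100)^α = 0.65.
Taking logs: α·ln(84/100) = ln(0.65), so α = -0.430783 / -0.174353 ≈ 2.471.

α ≈ 2.471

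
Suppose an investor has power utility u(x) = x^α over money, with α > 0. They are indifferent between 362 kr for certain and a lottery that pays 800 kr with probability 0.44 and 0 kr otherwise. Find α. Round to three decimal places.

The lottery's expected utility is 0.44·u(800) + 0.56·u(0) = 0.44·800^α (since u(0) = 0 for α > 0).
Equating: 362^α = 0.44·800^α, i.e. 0.4525^α = 0.44.
α = ln(0.44) / ln(362/800) = -0.820981/-0.792968 ≈ 1.035.

α ≈ 1.035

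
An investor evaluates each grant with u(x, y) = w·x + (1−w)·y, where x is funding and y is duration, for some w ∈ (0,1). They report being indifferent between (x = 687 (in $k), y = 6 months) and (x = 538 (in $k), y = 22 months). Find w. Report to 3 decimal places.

w = 0.097

u(687,6) = u(538,22) means w·687 + (1−w)·6 = w·538 + (1−w)·22.
w·(687−538) = (1−w)·(22−6), i.e. w·149 = (1−w)·16.
The marginal rate of substitution is 16/149, so w = 16/(149+16) = 0.097.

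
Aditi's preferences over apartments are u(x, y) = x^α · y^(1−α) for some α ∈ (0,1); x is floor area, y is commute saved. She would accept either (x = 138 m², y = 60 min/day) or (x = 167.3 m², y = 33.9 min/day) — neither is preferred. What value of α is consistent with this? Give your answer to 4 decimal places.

α ≈ 0.7478

Set the two utilities equal: 138^α·60^(1−α) = 167.3^α·33.9^(1−α).
Rearrange to (138/167.3)^α = (33.9/60)^(1−α) and take logs: α·-0.1925349 = (1−α)·-0.5709295.
So α/(1−α) = (-0.5709295)/(-0.1925349) = 2.9653299, and α = 2.9653299/3.9653299 ≈ 0.7478.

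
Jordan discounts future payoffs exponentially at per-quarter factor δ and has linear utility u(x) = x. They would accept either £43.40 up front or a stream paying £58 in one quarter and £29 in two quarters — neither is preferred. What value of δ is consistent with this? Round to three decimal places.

Present value of the stream is 58·δ + 29·δ². Indifference gives 58δ + 29δ² = 43.40.
Rearranged: 29δ² + 58δ − 43.40 = 0.
δ = (−58 + √(58² + 4·29·43.40)) / (2·29) = (−58 + √8398.40) / 58 ≈ 0.580.

δ ≈ 0.580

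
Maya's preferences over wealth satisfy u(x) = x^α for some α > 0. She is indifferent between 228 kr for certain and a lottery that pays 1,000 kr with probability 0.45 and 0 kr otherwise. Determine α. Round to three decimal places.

α ≈ 0.540

EU(lottery) = 0.45·1000^α + 0.55·0 = 0.45·1000^α.
Indifference: 228^α = 0.45·1000^α, so (228/1000)^α = 0.45.
Taking logs: α·ln(228/1000) = ln(0.45), so α = -0.798508 / -1.478410 ≈ 0.540.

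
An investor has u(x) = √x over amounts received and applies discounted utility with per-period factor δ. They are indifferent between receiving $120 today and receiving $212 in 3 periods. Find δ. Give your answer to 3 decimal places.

δ ≈ 0.910

The payoff in 3 periods is discounted by δ^3, so u(120) = δ^3·u(212) and δ^3 = u(120)/u(212).
With u(x) = √x: δ^3 = √120/√212 = √(120/212) = 0.75235.
Taking the cube root: δ = 0.75235^(1/3) ≈ 0.910.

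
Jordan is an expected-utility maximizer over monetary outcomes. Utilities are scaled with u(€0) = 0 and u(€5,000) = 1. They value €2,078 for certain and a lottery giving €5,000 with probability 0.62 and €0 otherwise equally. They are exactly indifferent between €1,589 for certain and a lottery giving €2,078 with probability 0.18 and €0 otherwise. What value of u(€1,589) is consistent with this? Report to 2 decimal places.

0.11

First, u(€2,078) = 0.62·u(€5,000) + 0.38·u(€0) = 0.62.
The second indifference gives u(€1,589) = 0.18·u(€2,078) + 0.82·u(€0) = 0.18·0.62 + 0.82·0.00 = 0.1116.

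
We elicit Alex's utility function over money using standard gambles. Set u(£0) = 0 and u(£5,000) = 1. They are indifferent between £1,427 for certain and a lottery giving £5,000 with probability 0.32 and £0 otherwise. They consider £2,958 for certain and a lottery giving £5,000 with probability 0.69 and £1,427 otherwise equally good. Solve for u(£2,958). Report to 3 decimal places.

0.789

First, u(£1,427) = 0.32·u(£5,000) + 0.68·u(£0) = 0.32.
Chaining: u(£2,958) = 0.69·1.00 + 0.31·0.32 = 0.7892.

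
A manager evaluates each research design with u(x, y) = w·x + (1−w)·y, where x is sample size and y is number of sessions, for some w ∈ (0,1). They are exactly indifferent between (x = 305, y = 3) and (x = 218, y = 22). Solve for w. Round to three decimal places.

Equating utilities: w·305 + (1−w)·3 = w·218 + (1−w)·22.
Rearranging, 87·w − 19·(1−w) = 0.
So w/(1−w) = 19/87 = 0.2184, giving w = 19/(87+19) = 0.179.

w = 0.179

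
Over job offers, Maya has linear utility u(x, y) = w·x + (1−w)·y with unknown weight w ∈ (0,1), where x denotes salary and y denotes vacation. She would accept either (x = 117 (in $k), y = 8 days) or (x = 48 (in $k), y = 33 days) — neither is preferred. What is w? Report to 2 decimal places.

Indifference: w·117 + (1−w)·8 = w·48 + (1−w)·33.
Collecting terms: w·69 = (1−w)·25.
Hence w = 25/(69+25) = 25/94 = 0.27.

w = 0.27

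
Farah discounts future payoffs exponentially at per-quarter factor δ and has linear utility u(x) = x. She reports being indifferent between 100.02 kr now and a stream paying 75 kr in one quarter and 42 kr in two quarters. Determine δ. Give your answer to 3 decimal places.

δ ≈ 0.890

Equating present values: 100.02 = 75δ + 42δ².
That is, 42δ² + 75δ − 100.02 = 0, a quadratic in δ.
The positive root is δ = [−75 + √(75² + 4·42·100.02)] / (2·42) = (−75 + 149.761)/84 ≈ 0.890.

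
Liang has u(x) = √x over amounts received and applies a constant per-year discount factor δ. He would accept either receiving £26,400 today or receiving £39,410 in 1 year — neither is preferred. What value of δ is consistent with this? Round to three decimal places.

Equating discounted utilities: u(26400) = δ·u(39410) ⇒ δ = u(26400)/u(39410).
Since u(x) = √x, δ = √(26400/39410) = 0.81846.

δ ≈ 0.818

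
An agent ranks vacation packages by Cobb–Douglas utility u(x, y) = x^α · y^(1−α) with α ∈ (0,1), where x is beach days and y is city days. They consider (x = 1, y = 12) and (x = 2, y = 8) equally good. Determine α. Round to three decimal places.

Indifference: 1^α · 12^(1−α) = 2^α · 8^(1−α).
(1/2)^α = (8/12)^(1−α); take logs: α·ln(1/2) = (1−α)·ln(8/12), i.e. α·-0.693147 = (1−α)·-0.405465.
With A = -0.693147 and B = -0.405465: α·A = (1−α)·B, so α = B/(A+B) = -0.405465/-1.098612 ≈ 0.369.

α ≈ 0.369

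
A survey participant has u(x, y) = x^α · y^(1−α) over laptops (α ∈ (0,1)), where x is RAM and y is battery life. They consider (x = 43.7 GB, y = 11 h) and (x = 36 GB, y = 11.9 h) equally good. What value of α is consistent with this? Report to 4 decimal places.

α ≈ 0.2886

Indifference: 43.7^α · 11^(1−α) = 36^α · 11.9^(1−α).
Taking logs: α·ln 43.7 + (1−α)·ln 11 = α·ln 36 + (1−α)·ln 11.9, i.e. α·0.1938292 = (1−α)·0.0786431.
Thus α·(0.2724723) = 0.0786431, so α = 0.0786431/0.2724723 ≈ 0.2886.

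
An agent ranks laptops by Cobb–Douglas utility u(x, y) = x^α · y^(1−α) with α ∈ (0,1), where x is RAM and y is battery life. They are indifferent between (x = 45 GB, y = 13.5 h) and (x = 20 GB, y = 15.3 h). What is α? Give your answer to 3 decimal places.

α ≈ 0.134

Set the two utilities equal: 45^α·13.5^(1−α) = 20^α·15.3^(1−α).
Rearrange to (45/20)^α = (15.3/13.5)^(1−α) and take logs: α·0.810930 = (1−α)·0.125163.
So α/(1−α) = (0.125163)/(0.810930) = 0.154345, and α = 0.154345/1.154345 ≈ 0.134.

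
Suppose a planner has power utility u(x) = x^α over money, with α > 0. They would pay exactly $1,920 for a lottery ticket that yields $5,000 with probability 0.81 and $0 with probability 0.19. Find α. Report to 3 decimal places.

EU(lottery) = 0.81·5000^α + 0.19·0 = 0.81·5000^α.
Equating: 1920^α = 0.81·5000^α, i.e. 0.3840^α = 0.81.
Taking logs: α·ln(1920/5000) = ln(0.81), so α = -0.210721 / -0.957113 ≈ 0.220.

α ≈ 0.220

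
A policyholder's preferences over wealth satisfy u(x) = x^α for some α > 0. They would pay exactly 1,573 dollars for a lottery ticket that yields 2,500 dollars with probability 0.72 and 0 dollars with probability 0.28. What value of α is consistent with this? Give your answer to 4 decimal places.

The lottery's expected utility is 0.72·u(2500) + 0.28·u(0) = 0.72·2500^α (since u(0) = 0 for α > 0).
Indifference: 1573^α = 0.72·2500^α, so (1573/2500)^α = 0.72.
α = ln(0.72) / ln(1573/2500) = -0.3285041/-0.4633061 ≈ 0.7090.

α ≈ 0.7090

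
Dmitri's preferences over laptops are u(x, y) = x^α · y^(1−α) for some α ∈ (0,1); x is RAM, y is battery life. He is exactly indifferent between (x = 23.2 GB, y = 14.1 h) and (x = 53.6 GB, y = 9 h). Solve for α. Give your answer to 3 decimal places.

Set the two utilities equal: 23.2^α·14.1^(1−α) = 53.6^α·9^(1−α).
Taking logs: α·ln 23.2 + (1−α)·ln 14.1 = α·ln 53.6 + (1−α)·ln 9, i.e. α·-0.837397 = (1−α)·-0.448950.
With A = -0.837397 and B = -0.448950: α·A = (1−α)·B, so α = B/(A+B) = -0.448950/-1.286347 ≈ 0.349.

α ≈ 0.349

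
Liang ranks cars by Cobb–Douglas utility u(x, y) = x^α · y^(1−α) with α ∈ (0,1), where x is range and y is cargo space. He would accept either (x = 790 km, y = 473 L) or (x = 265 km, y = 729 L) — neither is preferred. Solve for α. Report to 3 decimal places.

The Cobb–Douglas utilities coincide, so 790^α·473^(1−α) = 265^α·729^(1−α).
Rearrange to (790/265)^α = (729/473)^(1−α) and take logs: α·1.092303 = (1−α)·0.432578.
With A = 1.092303 and B = 0.432578: α·A = (1−α)·B, so α = B/(A+B) = 0.432578/1.524881 ≈ 0.284.

α ≈ 0.284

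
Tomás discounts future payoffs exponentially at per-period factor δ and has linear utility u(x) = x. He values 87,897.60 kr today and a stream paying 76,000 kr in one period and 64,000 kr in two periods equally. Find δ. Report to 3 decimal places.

δ ≈ 0.720

The stream is worth 76000δ + 64000δ² today, so 76000δ + 64000δ² = 87897.60.
Rearranged: 64000δ² + 76000δ − 87897.60 = 0.
The positive root is δ = [−76000 + √(76000² + 4·64000·87897.60)] / (2·64000) = (−76000 + 168160.000)/128000 ≈ 0.720.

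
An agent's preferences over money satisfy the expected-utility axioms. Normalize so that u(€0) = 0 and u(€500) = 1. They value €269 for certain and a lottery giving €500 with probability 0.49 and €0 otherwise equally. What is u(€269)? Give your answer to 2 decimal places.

By the standard-gamble method, u(€269) is just the indifference probability on the best outcome: 0.49.

0.49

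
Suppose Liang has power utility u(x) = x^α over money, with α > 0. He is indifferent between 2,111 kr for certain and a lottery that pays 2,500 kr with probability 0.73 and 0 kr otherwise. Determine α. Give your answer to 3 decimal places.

α ≈ 1.861

EU(lottery) = 0.73·2500^α + 0.27·0 = 0.73·2500^α.
Setting u(2111) equal to that: 2111^α = 0.73·2500^α ⇒ (2111/2500)^α = 0.73.
Taking logs: α·ln(2111/2500) = ln(0.73), so α = -0.314711 / -0.169129 ≈ 1.861.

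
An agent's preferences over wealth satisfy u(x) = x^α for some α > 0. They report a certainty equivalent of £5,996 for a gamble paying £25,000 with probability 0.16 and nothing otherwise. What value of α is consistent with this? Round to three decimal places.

Since u(0) = 0, the lottery's EU is 0.16·25000^α.
Indifference: 5996^α = 0.16·25000^α, so (5996/25000)^α = 0.16.
Taking logs: α·ln(5996/25000) = ln(0.16), so α = -1.832581 / -1.427783 ≈ 1.284.

α ≈ 1.284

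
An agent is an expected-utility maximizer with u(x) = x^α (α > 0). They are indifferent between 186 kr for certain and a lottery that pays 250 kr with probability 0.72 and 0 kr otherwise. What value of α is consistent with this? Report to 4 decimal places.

α ≈ 1.1109

Since u(0) = 0, the lottery's EU is 0.72·250^α.
Equating: 186^α = 0.72·250^α, i.e. 0.7440^α = 0.72.
α = ln(0.72) / ln(186/250) = -0.3285041/-0.2957142 ≈ 1.1109.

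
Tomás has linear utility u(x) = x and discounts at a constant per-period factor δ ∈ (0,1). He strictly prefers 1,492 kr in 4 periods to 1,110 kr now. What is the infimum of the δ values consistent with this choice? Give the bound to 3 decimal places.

Comparing present values: 1110 < δ^4·1492.
Hence δ^4 > 1110/1492 = 0.74397, and x ↦ x^(1/4) is increasing on (0,∞).
δ > 0.74397^(1/4) = 0.929.

δ > 0.929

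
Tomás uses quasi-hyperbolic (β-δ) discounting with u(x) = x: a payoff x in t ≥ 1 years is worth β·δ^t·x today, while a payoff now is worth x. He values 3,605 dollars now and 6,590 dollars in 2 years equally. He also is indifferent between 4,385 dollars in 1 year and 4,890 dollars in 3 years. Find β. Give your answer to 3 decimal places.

Both payoffs in the second observation are in the future, so β drops out: δ^1·4385 = δ^3·4890 ⇒ δ^2 = 4385/4890 = 0.89673, so δ = 0.94696.
The first indifference: 3605 = β·δ^2·6590, so β = 3605/(δ^2·6590) = 3605/(0.89673·6590) ≈ 0.610.

β ≈ 0.610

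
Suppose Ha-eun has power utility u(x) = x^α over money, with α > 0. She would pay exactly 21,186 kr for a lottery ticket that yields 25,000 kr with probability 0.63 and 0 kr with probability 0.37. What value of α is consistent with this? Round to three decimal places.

α ≈ 2.791

Since u(0) = 0, the lottery's EU is 0.63·25000^α.
Indifference: 21186^α = 0.63·25000^α, so (21186/25000)^α = 0.63.
Taking logs: α·ln(21186/25000) = ln(0.63), so α = -0.462035 / -0.165535 ≈ 2.791.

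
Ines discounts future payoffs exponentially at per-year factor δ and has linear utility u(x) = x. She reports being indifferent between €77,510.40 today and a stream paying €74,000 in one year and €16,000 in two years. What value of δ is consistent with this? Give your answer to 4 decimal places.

δ ≈ 0.8800

The stream is worth 74000δ + 16000δ² today, so 74000δ + 16000δ² = 77510.40.
Rearranged: 16000δ² + 74000δ − 77510.40 = 0.
δ = (−74000 + √(74000² + 4·16000·77510.40)) / (2·16000) = (−74000 + √10436665600.00) / 32000 ≈ 0.8800.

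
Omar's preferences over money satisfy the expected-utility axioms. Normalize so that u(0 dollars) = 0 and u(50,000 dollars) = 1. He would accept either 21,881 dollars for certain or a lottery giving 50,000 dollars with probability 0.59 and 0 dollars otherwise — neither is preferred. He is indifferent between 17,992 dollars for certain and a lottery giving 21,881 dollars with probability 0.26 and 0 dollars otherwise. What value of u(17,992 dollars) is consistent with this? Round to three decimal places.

First, u(21,881 dollars) = 0.59·u(50,000 dollars) + 0.41·u(0 dollars) = 0.59.
Chaining: u(17,992 dollars) = 0.26·0.59 + 0.74·0.00 = 0.1534.

0.153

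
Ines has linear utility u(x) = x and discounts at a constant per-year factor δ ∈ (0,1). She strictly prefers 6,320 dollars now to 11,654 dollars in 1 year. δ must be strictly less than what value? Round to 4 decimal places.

δ < 0.5423

Comparing present values: 6320 > δ·11654.
So δ < 6320/11654 = 0.54230.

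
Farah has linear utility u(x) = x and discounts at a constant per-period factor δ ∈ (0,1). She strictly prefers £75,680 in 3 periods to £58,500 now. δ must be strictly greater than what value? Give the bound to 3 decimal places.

The preference means 58500 < δ^3·75680.
Dividing by 75680: δ^3 > 0.77299. Both sides are positive, so the cube root keeps the direction.
δ > (58500/75680)^(1/3) ≈ 0.918.

δ > 0.918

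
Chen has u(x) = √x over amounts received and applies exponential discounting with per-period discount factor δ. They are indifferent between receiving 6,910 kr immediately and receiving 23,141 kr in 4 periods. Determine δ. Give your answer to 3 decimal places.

δ ≈ 0.860

Indifference means u(6910) = δ^4 · u(23141), so δ^4 = u(6910)/u(23141).
With u(x) = √x: δ^4 = √6910/√23141 = √(6910/23141) = 0.54645.
Taking the 4th root: δ = 0.54645^(1/4) ≈ 0.860.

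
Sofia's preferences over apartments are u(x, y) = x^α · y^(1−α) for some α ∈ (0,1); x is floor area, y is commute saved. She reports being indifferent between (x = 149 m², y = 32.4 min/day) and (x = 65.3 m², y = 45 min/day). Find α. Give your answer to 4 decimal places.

α ≈ 0.2848

The Cobb–Douglas utilities coincide, so 149^α·32.4^(1−α) = 65.3^α·45^(1−α).
Taking logs: α·ln 149 + (1−α)·ln 32.4 = α·ln 65.3 + (1−α)·ln 45, i.e. α·0.8249543 = (1−α)·0.3285041.
With A = 0.8249543 and B = 0.3285041: α·A = (1−α)·B, so α = B/(A+B) = 0.3285041/1.1534584 ≈ 0.2848.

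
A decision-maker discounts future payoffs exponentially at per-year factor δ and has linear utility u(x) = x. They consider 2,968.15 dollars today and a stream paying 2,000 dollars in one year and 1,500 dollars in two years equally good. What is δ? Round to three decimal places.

δ ≈ 0.890

Equating present values: 2968.15 = 2000δ + 1500δ².
Rearranged: 1500δ² + 2000δ − 2968.15 = 0.
By the quadratic formula (taking the positive root), δ = (−2000 + √21808900.00) / 3000 ≈ 0.890.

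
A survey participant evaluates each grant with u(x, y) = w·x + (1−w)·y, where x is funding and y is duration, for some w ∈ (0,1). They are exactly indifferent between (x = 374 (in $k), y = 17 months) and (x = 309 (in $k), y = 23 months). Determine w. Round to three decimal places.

w = 0.085

Indifference: w·374 + (1−w)·17 = w·309 + (1−w)·23.
Rearranging, 65·w − 6·(1−w) = 0.
Hence w = 6/(65+6) = 6/71 = 0.085.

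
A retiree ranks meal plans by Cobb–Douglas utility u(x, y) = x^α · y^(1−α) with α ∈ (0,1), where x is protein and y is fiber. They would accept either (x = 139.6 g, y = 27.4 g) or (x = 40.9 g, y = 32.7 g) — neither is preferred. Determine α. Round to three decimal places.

α ≈ 0.126

Indifference: 139.6^α · 27.4^(1−α) = 40.9^α · 32.7^(1−α).
(139.6/40.9)^α = (32.7/27.4)^(1−α); take logs: α·ln(139.6/40.9) = (1−α)·ln(32.7/27.4), i.e. α·1.227651 = (1−α)·0.176832.
Thus α·(1.404483) = 0.176832, so α = 0.176832/1.404483 ≈ 0.126.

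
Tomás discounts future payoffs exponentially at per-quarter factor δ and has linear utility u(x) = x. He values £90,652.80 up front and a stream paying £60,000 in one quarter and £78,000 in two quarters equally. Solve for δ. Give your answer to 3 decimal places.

δ ≈ 0.760

Present value of the stream is 60000·δ + 78000·δ². Indifference gives 60000δ + 78000δ² = 90652.80.
Rearranged: 78000δ² + 60000δ − 90652.80 = 0.
The positive root is δ = [−60000 + √(60000² + 4·78000·90652.80)] / (2·78000) = (−60000 + 178560.000)/156000 ≈ 0.760.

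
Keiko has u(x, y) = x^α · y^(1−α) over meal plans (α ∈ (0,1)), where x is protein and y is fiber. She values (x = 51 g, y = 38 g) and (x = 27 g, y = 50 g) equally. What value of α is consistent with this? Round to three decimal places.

α ≈ 0.301

Indifference: 51^α · 38^(1−α) = 27^α · 50^(1−α).
Rearrange to (51/27)^α = (50/38)^(1−α) and take logs: α·0.635989 = (1−α)·0.274437.
Thus α·(0.910426) = 0.274437, so α = 0.274437/0.910426 ≈ 0.301.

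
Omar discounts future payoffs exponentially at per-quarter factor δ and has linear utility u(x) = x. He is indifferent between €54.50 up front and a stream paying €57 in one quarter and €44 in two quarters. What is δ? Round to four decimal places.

The stream is worth 57δ + 44δ² today, so 57δ + 44δ² = 54.50.
That is, 44δ² + 57δ − 54.50 = 0, a quadratic in δ.
δ = (−57 + √(57² + 4·44·54.50)) / (2·44) = (−57 + √12841.00) / 88 ≈ 0.6400.

δ ≈ 0.6400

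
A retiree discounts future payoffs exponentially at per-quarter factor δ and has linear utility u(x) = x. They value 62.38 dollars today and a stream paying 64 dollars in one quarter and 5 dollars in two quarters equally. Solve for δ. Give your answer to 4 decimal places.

The stream is worth 64δ + 5δ² today, so 64δ + 5δ² = 62.38.
That is, 5δ² + 64δ − 62.38 = 0, a quadratic in δ.
By the quadratic formula (taking the positive root), δ = (−64 + √5343.60) / 10 ≈ 0.9100.

δ ≈ 0.9100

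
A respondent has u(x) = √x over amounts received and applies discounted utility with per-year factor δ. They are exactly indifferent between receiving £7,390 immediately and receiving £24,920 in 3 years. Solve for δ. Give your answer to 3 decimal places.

The payoff in 3 years is discounted by δ^3, so u(7390) = δ^3·u(24920) and δ^3 = u(7390)/u(24920).
Since u(x) = √x, δ^3 = √(7390/24920) = 0.54456.
So δ = 0.54456^(1/3) ≈ 0.817.

δ ≈ 0.817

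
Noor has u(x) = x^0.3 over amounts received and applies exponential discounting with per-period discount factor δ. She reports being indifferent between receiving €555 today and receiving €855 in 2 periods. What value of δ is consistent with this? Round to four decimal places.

δ ≈ 0.9372

The payoff in 2 periods is discounted by δ^2, so u(555) = δ^2·u(855) and δ^2 = u(555)/u(855).
With u(x) = x^0.3: δ^2 = 555^0.3/855^0.3 = (555/855)^0.3 = 0.87841.
Hence δ = (0.87841)^(1/2) = 0.937236.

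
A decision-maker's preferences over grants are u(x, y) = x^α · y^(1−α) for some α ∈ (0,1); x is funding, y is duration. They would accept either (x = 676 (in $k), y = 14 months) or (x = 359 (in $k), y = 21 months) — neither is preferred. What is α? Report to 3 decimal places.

α ≈ 0.390

Set the two utilities equal: 676^α·14^(1−α) = 359^α·21^(1−α).
Taking logs: α·ln 676 + (1−α)·ln 14 = α·ln 359 + (1−α)·ln 21, i.e. α·0.632871 = (1−α)·0.405465.
So α/(1−α) = (0.405465)/(0.632871) = 0.640676, and α = 0.640676/1.640676 ≈ 0.390.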